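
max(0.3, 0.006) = 0.3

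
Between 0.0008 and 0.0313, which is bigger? 0.0313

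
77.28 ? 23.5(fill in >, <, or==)>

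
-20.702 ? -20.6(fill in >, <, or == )<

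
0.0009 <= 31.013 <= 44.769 True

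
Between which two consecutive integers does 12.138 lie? 12 and 13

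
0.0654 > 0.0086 True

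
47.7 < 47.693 False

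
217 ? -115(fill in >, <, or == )>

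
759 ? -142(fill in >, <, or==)>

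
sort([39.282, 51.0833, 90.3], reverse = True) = [90.3, 51.0833, 39.282]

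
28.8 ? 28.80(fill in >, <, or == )==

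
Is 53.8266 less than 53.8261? No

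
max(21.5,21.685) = 21.685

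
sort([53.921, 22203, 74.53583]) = [53.921, 74.53583, 22203]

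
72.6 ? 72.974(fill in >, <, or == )<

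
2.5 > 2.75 False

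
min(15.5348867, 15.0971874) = 15.0971874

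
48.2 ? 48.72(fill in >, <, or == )<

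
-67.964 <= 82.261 True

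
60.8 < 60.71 False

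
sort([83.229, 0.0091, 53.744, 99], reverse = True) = [99, 83.229, 53.744, 0.0091]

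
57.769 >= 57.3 True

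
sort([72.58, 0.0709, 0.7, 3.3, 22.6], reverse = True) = [72.58, 22.6, 3.3, 0.7, 0.0709]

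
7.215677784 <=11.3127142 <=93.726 True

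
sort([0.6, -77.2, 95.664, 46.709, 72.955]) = [-77.2, 0.6, 46.709, 72.955, 95.664]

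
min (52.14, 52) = 52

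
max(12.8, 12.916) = 12.916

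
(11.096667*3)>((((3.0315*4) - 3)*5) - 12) False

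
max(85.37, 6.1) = 85.37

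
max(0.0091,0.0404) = 0.0404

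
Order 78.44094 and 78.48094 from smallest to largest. 78.44094, 78.48094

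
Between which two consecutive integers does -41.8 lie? -42 and -41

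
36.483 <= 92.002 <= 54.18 False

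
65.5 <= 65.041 False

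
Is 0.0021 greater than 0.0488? No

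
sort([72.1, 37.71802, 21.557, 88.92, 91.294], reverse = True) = [91.294, 88.92, 72.1, 37.71802, 21.557]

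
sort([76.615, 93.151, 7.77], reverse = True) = [93.151, 76.615, 7.77]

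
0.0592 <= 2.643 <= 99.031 True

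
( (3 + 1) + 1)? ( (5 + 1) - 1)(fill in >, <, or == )==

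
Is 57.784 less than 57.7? No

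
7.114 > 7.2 False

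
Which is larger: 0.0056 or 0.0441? 0.0441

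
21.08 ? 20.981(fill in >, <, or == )>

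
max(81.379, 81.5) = 81.5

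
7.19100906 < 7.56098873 True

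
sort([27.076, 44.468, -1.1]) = [-1.1, 27.076, 44.468]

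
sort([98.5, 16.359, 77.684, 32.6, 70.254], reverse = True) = [98.5, 77.684, 70.254, 32.6, 16.359]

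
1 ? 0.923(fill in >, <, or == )>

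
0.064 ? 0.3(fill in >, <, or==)<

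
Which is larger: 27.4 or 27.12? 27.4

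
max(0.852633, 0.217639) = 0.852633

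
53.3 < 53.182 False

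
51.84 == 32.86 False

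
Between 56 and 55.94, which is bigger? 56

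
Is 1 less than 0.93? No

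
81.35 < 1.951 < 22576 False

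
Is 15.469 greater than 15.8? No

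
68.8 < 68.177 False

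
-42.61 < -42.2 True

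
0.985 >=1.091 False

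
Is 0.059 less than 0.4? Yes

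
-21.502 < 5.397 True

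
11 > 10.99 True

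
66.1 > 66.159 False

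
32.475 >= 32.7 False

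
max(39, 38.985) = 39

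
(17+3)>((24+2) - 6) False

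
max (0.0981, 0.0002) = 0.0981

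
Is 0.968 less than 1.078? Yes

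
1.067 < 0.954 False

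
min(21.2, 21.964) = 21.2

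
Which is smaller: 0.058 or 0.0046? 0.0046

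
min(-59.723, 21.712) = -59.723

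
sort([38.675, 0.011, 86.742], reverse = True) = [86.742, 38.675, 0.011]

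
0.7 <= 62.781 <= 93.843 True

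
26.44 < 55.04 True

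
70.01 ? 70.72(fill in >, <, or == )<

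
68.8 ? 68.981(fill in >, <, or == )<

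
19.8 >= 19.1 True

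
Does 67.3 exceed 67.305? No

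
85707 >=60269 True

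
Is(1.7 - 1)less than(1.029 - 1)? No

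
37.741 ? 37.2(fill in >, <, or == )>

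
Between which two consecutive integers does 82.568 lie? 82 and 83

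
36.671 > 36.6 True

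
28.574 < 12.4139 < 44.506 False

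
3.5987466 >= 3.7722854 False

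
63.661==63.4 False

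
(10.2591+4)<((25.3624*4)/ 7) True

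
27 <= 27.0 True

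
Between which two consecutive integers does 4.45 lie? 4 and 5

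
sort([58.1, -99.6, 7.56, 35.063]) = [-99.6, 7.56, 35.063, 58.1]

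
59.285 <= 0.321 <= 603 False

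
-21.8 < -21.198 True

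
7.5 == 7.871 False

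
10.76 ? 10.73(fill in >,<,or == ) >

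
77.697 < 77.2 False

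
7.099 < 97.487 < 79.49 False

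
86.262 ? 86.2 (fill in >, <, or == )>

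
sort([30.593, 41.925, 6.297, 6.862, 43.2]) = [6.297, 6.862, 30.593, 41.925, 43.2]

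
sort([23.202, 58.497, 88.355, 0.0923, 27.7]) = [0.0923, 23.202, 27.7, 58.497, 88.355]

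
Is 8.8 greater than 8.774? Yes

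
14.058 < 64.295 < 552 True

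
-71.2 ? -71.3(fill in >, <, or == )>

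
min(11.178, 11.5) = 11.178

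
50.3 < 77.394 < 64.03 False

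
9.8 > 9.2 True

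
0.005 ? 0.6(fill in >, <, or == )<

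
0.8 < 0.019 False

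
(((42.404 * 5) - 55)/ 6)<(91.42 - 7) True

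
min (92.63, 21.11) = 21.11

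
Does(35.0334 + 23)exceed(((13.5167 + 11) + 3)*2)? Yes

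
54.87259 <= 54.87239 False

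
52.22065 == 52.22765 False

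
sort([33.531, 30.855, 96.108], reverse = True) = [96.108, 33.531, 30.855]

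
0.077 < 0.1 True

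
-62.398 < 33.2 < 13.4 False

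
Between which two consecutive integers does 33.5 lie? 33 and 34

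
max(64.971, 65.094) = 65.094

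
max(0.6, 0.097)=0.6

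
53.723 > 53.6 True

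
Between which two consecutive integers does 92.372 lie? 92 and 93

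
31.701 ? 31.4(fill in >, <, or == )>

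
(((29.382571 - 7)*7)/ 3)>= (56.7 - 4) False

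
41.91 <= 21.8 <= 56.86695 False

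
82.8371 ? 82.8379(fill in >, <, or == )<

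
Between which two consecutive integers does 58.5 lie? 58 and 59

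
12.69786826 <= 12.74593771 True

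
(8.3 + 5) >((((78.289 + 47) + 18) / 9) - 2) False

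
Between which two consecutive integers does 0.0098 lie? 0 and 1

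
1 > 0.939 True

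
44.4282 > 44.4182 True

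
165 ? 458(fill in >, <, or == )<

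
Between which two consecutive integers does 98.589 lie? 98 and 99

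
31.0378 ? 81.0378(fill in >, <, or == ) <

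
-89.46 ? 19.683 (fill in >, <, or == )<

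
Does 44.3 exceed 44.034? Yes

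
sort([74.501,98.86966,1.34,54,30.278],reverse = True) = [98.86966,74.501,54,30.278,1.34]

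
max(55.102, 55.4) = 55.4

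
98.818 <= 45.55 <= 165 False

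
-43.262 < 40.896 True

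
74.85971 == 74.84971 False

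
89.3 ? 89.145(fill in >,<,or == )>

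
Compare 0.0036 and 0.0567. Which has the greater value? 0.0567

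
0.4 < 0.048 False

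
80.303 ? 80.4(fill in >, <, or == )<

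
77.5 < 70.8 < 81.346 False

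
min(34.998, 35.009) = 34.998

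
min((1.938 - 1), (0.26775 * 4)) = 0.938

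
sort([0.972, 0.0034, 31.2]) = [0.0034, 0.972, 31.2]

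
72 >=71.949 True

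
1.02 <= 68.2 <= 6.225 False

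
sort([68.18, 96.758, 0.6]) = [0.6, 68.18, 96.758]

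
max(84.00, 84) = 84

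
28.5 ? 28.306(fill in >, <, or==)>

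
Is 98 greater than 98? No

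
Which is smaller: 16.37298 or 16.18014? 16.18014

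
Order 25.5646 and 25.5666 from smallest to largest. 25.5646, 25.5666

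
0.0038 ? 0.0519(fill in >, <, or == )<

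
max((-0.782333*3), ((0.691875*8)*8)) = 44.28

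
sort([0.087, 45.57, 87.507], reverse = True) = [87.507, 45.57, 0.087]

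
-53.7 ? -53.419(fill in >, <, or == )<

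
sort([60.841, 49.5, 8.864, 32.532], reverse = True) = [60.841, 49.5, 32.532, 8.864]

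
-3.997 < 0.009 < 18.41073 True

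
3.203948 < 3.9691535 True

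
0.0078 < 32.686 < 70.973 True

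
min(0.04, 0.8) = 0.04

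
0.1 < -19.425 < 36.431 False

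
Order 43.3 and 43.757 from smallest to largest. 43.3, 43.757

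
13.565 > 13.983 False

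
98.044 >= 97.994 True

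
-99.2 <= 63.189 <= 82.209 True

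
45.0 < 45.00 False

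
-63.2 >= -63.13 False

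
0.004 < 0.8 True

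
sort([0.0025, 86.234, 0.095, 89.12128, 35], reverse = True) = [89.12128, 86.234, 35, 0.095, 0.0025]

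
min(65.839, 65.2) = 65.2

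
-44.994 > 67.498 False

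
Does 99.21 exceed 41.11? Yes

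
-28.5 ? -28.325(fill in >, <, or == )<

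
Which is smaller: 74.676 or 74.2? 74.2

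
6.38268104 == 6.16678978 False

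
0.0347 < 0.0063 False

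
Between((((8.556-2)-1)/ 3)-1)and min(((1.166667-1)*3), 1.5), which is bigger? ((((8.556-2)-1)/ 3)-1)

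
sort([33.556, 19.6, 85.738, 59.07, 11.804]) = [11.804, 19.6, 33.556, 59.07, 85.738]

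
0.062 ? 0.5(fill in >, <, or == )<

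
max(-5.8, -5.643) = -5.643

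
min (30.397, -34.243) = -34.243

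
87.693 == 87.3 False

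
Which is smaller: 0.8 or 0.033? 0.033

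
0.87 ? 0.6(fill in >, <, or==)>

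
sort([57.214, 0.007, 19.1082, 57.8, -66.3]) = [-66.3, 0.007, 19.1082, 57.214, 57.8]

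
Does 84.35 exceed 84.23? Yes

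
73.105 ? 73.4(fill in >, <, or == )<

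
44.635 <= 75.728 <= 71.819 False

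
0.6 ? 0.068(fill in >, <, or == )>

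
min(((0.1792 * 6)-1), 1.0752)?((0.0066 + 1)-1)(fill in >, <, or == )>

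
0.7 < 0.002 False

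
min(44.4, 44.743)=44.4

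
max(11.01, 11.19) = 11.19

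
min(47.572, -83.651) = -83.651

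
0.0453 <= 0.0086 False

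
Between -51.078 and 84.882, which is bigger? 84.882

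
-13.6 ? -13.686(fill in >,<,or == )>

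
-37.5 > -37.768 True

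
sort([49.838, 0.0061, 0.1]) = [0.0061, 0.1, 49.838]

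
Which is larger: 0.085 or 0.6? 0.6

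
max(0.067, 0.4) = 0.4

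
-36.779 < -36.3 True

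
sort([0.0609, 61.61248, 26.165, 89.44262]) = [0.0609, 26.165, 61.61248, 89.44262]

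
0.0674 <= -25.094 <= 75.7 False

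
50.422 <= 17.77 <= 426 False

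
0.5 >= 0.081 True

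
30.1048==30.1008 False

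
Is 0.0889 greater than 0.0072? Yes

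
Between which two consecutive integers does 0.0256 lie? 0 and 1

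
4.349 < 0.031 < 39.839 False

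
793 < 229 False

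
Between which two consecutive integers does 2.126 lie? 2 and 3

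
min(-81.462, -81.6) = -81.6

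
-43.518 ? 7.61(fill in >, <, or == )<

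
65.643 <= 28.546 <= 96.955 False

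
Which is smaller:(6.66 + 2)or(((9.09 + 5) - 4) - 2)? (((9.09 + 5) - 4) - 2)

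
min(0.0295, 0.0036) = 0.0036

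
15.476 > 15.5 False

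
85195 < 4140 False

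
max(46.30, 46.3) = 46.3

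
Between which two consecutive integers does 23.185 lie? 23 and 24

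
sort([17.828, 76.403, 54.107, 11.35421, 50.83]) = [11.35421, 17.828, 50.83, 54.107, 76.403]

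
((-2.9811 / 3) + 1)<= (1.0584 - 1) True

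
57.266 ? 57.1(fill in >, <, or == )>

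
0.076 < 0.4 True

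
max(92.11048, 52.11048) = 92.11048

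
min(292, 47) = 47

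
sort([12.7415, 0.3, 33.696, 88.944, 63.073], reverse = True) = [88.944, 63.073, 33.696, 12.7415, 0.3]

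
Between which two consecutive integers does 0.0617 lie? 0 and 1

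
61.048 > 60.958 True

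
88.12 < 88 False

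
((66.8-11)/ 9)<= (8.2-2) True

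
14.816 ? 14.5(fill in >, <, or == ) >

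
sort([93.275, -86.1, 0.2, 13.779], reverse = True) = [93.275, 13.779, 0.2, -86.1]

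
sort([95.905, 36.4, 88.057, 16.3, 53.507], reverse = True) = [95.905, 88.057, 53.507, 36.4, 16.3]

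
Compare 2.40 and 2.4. They are equal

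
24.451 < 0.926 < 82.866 False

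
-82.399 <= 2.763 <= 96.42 True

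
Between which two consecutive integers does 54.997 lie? 54 and 55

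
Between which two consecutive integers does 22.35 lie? 22 and 23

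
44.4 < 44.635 True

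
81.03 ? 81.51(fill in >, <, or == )<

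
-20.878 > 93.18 False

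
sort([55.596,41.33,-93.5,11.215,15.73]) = [-93.5,11.215,15.73,41.33,55.596]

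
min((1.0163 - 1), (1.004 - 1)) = 0.004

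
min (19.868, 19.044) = 19.044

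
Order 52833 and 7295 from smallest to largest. 7295, 52833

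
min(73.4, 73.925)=73.4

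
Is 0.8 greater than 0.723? Yes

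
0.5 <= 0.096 False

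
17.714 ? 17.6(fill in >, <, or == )>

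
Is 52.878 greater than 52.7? Yes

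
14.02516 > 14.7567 False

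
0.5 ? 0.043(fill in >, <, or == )>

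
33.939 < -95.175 False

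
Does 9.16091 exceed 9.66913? No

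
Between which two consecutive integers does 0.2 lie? 0 and 1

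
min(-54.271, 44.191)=-54.271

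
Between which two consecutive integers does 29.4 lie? 29 and 30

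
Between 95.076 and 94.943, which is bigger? 95.076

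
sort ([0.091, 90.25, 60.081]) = [0.091, 60.081, 90.25]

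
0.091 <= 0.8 True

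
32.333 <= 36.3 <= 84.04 True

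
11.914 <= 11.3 False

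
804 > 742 True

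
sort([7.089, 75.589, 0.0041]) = [0.0041, 7.089, 75.589]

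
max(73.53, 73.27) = 73.53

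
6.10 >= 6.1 True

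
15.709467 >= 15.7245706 False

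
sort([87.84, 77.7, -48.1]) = [-48.1, 77.7, 87.84]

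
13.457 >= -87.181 True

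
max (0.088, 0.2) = 0.2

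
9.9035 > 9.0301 True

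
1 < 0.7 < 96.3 False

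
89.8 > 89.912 False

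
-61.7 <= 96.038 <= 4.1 False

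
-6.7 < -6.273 True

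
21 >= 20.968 True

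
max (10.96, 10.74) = 10.96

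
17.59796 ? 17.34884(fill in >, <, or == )>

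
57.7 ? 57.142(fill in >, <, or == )>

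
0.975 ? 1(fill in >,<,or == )<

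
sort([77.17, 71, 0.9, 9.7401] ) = [0.9, 9.7401, 71, 77.17]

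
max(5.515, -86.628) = 5.515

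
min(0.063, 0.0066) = 0.0066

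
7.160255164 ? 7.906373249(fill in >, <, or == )<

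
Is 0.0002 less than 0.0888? Yes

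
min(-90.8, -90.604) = -90.8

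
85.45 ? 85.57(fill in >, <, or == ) <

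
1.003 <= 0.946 False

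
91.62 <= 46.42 False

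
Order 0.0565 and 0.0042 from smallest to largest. 0.0042,0.0565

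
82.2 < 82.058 False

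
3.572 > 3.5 True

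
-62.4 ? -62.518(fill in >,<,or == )>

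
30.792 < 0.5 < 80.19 False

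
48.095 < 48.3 True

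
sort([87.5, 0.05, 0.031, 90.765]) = [0.031, 0.05, 87.5, 90.765]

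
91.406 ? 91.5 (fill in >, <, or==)<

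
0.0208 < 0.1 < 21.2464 True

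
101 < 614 True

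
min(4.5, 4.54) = 4.5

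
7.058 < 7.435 True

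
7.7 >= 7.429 True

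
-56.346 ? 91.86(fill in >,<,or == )<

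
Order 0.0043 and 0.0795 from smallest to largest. 0.0043, 0.0795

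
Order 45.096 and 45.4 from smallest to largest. 45.096, 45.4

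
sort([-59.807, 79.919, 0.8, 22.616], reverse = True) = [79.919, 22.616, 0.8, -59.807]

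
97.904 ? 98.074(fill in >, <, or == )<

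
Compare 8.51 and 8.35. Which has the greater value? 8.51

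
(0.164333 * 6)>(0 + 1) False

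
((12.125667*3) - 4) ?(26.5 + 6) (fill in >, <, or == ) <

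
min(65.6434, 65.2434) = 65.2434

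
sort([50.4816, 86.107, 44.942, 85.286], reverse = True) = [86.107, 85.286, 50.4816, 44.942]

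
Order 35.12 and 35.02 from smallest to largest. 35.02, 35.12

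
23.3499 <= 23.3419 False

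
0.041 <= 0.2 True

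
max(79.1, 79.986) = 79.986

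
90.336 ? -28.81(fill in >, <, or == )>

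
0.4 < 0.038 False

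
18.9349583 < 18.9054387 False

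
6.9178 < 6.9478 True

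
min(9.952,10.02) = 9.952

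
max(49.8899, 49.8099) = 49.8899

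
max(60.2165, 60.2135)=60.2165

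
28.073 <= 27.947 False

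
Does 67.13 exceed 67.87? No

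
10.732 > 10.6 True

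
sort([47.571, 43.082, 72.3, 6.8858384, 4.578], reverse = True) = [72.3, 47.571, 43.082, 6.8858384, 4.578]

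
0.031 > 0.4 False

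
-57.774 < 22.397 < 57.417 True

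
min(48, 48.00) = 48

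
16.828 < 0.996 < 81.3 False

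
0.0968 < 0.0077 False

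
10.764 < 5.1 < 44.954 False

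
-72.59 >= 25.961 False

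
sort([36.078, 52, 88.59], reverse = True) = [88.59, 52, 36.078]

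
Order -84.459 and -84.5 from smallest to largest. -84.5, -84.459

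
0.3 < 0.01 False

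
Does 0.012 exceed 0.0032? Yes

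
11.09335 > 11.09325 True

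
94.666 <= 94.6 False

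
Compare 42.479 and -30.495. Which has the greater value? 42.479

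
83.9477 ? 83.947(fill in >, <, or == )>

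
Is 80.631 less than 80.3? No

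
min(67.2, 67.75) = 67.2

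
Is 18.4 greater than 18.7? No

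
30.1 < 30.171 True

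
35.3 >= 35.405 False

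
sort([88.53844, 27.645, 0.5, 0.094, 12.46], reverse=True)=[88.53844, 27.645, 12.46, 0.5, 0.094]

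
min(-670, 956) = -670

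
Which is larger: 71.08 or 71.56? 71.56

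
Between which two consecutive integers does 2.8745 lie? 2 and 3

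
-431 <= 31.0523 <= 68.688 True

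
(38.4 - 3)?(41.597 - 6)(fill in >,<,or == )<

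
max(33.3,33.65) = 33.65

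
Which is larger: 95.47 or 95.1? 95.47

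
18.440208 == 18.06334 False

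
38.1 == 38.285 False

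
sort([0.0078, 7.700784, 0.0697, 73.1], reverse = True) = [73.1, 7.700784, 0.0697, 0.0078]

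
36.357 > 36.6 False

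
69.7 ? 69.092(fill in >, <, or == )>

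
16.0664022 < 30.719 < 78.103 True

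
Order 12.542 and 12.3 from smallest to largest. 12.3, 12.542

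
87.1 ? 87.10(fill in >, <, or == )==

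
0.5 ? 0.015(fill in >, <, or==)>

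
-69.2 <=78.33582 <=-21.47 False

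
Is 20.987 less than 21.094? Yes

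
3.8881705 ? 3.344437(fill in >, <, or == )>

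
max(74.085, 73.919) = 74.085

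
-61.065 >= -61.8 True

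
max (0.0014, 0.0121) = 0.0121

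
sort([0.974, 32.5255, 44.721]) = [0.974, 32.5255, 44.721]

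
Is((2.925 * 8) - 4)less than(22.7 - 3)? Yes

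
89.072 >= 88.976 True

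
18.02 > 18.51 False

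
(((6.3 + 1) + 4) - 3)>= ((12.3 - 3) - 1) True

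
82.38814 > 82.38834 False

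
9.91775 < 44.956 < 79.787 True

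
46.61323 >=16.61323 True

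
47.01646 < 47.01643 False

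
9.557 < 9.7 True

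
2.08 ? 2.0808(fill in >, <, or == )<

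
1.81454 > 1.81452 True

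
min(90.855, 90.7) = 90.7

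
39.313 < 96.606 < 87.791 False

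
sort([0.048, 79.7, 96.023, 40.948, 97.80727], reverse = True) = [97.80727, 96.023, 79.7, 40.948, 0.048]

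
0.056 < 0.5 True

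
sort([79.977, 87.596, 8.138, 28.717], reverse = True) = [87.596, 79.977, 28.717, 8.138]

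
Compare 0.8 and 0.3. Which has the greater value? 0.8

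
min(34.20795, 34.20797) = 34.20795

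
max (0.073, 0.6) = 0.6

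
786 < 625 False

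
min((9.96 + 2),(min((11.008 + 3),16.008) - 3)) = 11.008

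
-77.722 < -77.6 True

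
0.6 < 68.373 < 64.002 False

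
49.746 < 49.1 False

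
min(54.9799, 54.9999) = 54.9799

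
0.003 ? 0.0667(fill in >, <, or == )<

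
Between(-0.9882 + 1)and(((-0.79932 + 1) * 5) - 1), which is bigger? (-0.9882 + 1)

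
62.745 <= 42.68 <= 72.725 False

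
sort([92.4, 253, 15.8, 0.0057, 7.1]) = [0.0057, 7.1, 15.8, 92.4, 253]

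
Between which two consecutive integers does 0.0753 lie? 0 and 1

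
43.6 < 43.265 False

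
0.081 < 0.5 True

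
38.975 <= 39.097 True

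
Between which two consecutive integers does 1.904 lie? 1 and 2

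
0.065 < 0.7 True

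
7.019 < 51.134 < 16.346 False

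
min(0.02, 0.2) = 0.02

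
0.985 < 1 True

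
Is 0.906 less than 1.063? Yes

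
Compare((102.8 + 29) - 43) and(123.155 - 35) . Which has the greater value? ((102.8 + 29) - 43)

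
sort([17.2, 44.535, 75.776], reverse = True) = [75.776, 44.535, 17.2]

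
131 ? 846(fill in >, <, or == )<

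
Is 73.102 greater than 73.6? No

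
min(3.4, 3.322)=3.322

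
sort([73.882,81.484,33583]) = [73.882,81.484,33583]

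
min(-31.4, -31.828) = -31.828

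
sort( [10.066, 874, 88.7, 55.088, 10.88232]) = [10.066, 10.88232, 55.088, 88.7, 874]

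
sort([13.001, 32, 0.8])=[0.8, 13.001, 32]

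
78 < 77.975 False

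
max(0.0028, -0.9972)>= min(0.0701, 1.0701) False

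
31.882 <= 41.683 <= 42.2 True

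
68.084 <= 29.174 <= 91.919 False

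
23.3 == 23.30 True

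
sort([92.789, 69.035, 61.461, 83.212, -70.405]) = [-70.405, 61.461, 69.035, 83.212, 92.789]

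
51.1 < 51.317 True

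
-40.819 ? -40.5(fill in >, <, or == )<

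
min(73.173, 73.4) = 73.173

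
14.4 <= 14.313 False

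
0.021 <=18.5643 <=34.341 True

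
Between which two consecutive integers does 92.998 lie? 92 and 93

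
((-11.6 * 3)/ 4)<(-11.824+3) False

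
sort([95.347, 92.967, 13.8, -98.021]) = [-98.021, 13.8, 92.967, 95.347]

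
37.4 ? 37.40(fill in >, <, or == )==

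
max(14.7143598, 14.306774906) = 14.7143598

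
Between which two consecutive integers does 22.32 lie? 22 and 23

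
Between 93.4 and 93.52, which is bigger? 93.52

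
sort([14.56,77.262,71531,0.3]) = [0.3,14.56,77.262,71531]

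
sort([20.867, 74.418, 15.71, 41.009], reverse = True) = [74.418, 41.009, 20.867, 15.71]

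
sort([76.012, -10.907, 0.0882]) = [-10.907, 0.0882, 76.012]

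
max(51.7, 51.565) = 51.7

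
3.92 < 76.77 True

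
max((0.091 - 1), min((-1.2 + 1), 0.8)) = -0.2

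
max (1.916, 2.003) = 2.003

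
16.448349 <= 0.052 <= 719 False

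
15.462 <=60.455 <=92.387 True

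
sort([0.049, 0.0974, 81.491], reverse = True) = [81.491, 0.0974, 0.049]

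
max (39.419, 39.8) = 39.8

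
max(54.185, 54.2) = 54.2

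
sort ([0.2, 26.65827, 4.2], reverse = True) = [26.65827, 4.2, 0.2]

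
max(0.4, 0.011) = 0.4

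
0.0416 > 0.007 True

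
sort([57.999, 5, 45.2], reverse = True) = [57.999, 45.2, 5]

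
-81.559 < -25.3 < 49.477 True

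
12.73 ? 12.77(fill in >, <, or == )<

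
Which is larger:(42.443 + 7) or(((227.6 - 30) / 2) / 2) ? (42.443 + 7)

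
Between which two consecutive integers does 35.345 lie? 35 and 36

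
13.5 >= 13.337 True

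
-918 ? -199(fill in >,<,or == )<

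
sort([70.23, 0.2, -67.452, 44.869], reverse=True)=[70.23, 44.869, 0.2, -67.452]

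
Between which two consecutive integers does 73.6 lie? 73 and 74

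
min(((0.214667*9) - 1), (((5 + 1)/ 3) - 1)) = 0.932003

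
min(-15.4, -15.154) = -15.4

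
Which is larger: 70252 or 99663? 99663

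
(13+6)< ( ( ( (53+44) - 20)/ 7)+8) False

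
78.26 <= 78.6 True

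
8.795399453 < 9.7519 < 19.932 True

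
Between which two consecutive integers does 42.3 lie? 42 and 43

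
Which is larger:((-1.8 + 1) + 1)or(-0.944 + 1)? ((-1.8 + 1) + 1)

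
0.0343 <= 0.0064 False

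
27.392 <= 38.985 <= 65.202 True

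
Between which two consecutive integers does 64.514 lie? 64 and 65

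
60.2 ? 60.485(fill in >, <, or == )<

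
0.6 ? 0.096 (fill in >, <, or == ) >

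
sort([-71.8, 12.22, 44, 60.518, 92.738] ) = [-71.8, 12.22, 44, 60.518, 92.738]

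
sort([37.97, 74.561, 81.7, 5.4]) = [5.4, 37.97, 74.561, 81.7]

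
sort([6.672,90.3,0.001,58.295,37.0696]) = [0.001,6.672,37.0696,58.295,90.3]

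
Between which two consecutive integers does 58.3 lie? 58 and 59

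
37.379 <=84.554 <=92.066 True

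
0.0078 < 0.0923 True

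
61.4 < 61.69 True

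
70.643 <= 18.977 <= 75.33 False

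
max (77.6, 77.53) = 77.6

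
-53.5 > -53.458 False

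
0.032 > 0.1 False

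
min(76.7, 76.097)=76.097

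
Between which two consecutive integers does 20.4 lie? 20 and 21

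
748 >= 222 True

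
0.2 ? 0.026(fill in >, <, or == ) >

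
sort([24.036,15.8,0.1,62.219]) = [0.1,15.8,24.036,62.219]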